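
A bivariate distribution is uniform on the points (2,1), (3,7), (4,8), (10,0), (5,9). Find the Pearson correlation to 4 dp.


Cov(X,Y) = -4.0000, Var(X) = 7.7600, Var(Y) = 14.0000
rho = Cov/(sqrt(VarX)*sqrt(VarY)) = -0.3838

-0.3838


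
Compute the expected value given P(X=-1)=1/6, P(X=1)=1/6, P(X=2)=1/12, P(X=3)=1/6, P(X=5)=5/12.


E[X] = sum(x * P(x))
= -1*1/6 + 1*1/6 + 2*1/12 + 3*1/6 + 5*5/12
= 11/4

11/4


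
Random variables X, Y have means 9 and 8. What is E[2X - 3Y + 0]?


E[2X - 3Y + 0] = 2*E[X] - 3*E[Y] + 0
= (2)*(9) + (-3)*(8) + (0)
= 18 - 24 + 0 = -6

-6


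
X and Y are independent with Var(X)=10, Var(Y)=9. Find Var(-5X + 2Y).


Independence => Cov(X,Y)=0
Var(-5X + 2Y) = (-5)^2*Var(X) + 2^2*Var(Y)
= 25*10 + 4*9 = 286

286


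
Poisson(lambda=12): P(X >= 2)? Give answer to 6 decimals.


P(X>=2) = 1 - P(X<=1) = 1 - (e^(-12)*12^0/0! + e^(-12)*12^1/1!)
≈ 1 - (0.0000061442 + 0.0000737305)
= 1 - 0.0000798747 = 0.9999201253
≈ 0.999920

0.999920


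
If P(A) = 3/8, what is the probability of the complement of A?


P(A') = 1 - P(A) = 1 - 3/8 = 5/8

5/8


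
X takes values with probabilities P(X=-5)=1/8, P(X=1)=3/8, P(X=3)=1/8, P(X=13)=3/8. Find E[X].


E[X] = sum(x * P(x))
= -5*1/8 + 1*3/8 + 3*1/8 + 13*3/8
= 5

5


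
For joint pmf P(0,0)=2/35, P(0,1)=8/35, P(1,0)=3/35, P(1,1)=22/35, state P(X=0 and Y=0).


Read from table: P(X=0, Y=0) = 2/35

2/35


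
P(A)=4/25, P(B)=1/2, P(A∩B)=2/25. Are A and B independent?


P(A)*P(B) = 4/25*1/2 = 2/25
P(A∩B) = 2/25, which equals P(A)P(B), so independent

Yes, A and B are independent


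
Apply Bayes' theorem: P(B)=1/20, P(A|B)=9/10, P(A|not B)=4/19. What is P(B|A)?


P(A) = P(A|B)P(B) + P(A|B')P(B') = 9/10*1/20 + 4/19*19/20 = 49/200
P(B|A) = P(A|B)P(B)/P(A) = (9/200)/(49/200) = 9/49

9/49


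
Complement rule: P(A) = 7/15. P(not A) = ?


P(A') = 1 - P(A) = 1 - 7/15 = 8/15

8/15


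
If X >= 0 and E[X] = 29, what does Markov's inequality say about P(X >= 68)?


Markov: P(X >= a) <= E[X]/a
P(X >= 68) <= 29/68

29/68


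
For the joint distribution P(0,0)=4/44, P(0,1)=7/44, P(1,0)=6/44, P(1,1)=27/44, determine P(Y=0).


P(Y=0) = P(0,0)+P(1,0) = 4/44 + 6/44 = 10/44 = 5/22

5/22


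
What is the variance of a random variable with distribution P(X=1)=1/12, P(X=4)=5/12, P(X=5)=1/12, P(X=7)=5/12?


E[X] = 61/12, E[X^2] = 117/4
Var(X) = E[X^2] - (E[X])^2 = 117/4 - (61/12)^2 = 491/144

491/144


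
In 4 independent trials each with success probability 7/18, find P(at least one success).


P(at least one) = 1 - P(none)
P(none) = (1 - 7/18)^4 = (11/18)^4 = 14641/104976
P(at least one) = 1 - 14641/104976 = 90335/104976

90335/104976


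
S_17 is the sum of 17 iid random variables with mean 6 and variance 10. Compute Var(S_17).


By independence, Var(S_n) = n*Var(X_1) = 17*10 = 170

170


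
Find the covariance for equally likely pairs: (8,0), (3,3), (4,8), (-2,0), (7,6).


E[X]=4, E[Y]=17/5, E[XY]=83/5
Cov(X,Y) = E[XY] - E[X]E[Y] = 83/5 - 4*17/5 = 3

3


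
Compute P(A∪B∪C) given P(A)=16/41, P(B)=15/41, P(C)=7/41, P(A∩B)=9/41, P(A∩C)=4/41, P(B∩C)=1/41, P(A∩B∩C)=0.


P(A∪B∪C) = P(A)+P(B)+P(C) - P(AB)-P(AC)-P(BC) + P(ABC)
= 16/41+15/41+7/41 - 9/41-4/41-1/41 + 0
= 24/41

24/41


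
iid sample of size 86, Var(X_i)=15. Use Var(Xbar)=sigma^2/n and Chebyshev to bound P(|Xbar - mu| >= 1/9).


Var(Xbar) = Var(X)/n = 15/86
Chebyshev: P(|Xbar-mu| >= 1/9) <= Var(Xbar)/(1/9)^2 = (15/86)/(1/81) = 1215/86
Bound exceeds 1, so trivial bound: 1

1


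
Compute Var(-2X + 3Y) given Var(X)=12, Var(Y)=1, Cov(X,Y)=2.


Var(-2X + 3Y) = (-2)^2*Var(X) + 3^2*Var(Y) + 2*(-2)*3*Cov(X,Y)
= 4*12 + 9*1 - 12*2
= 48 + 9 - 24 = 33

33


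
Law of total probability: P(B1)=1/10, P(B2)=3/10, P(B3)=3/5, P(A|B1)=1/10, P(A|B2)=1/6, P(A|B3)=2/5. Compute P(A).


P(A) = P(A|B1)P(B1) + P(A|B2)P(B2) + P(A|B3)P(B3)
= 1/10*1/10 + 1/6*3/10 + 2/5*3/5
= 1/100 + 1/20 + 6/25 = 3/10

3/10


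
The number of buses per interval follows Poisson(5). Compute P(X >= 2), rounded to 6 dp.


P(X>=2) = 1 - P(X<=1) = 1 - (e^(-5)*5^0/0! + e^(-5)*5^1/1!)
≈ 1 - (0.0067379470 + 0.0336897350)
= 1 - 0.0404276820 = 0.9595723180
≈ 0.959572

0.959572


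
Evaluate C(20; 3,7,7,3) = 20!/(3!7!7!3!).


20! = 2432902008176640000
Denominator: 3!=6 * 7!=5040 * 7!=5040 * 3!=6
Coefficient = 2432902008176640000 / 914457600 = 2660486400

2660486400


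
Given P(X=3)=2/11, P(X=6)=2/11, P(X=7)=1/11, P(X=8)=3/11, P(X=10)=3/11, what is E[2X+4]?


E[2X+4] = sum(g(x)*P(x))
= 10*2/11 + 16*2/11 + 18*1/11 + 20*3/11 + 24*3/11
= 202/11

202/11


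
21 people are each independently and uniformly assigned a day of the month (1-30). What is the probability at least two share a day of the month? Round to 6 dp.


P(all different) = prod((30-i)/30 for i=0..20) = 0.000070
P(at least one match) = 1 - 0.000070 = 0.999930

0.999930


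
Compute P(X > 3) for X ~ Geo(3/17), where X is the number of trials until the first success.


P(X > 3) = P(first 3 trials all fail) = (1-p)^3 = (14/17)^3 = 2744/4913

2744/4913


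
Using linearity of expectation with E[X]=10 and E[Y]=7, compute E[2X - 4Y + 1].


E[2X - 4Y + 1] = 2*E[X] - 4*E[Y] + 1
= (2)*(10) + (-4)*(7) + (1)
= 20 - 28 + 1 = -7

-7


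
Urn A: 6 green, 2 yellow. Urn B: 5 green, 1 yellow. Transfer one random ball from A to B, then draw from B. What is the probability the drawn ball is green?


P(transfer green) = 6/8 = 3/4; P(transfer yellow) = 1/4
If green transferred: Urn II has 6 green of 7, so P(green|green moved) = 6/7
If yellow transferred: Urn II has 5 green of 7, so P(green|yellow moved) = 5/7
By total probability: P(green) = 3/4*6/7 + 1/4*5/7 = 23/28

23/28


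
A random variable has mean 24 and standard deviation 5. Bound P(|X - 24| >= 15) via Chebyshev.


k = 15/5 = 3
Chebyshev: P(|X-mu| >= k*sigma) <= 1/k^2 = 1/3^2 = 1/9

1/9


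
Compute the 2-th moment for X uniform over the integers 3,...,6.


E[X^2] = (1/4) * sum(x^2 for x=3..6)
= 86/4 = 43/2

43/2


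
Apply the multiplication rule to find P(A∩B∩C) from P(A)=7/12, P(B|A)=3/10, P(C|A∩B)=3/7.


P(A∩B∩C) = P(A) * P(B|A) * P(C|A∩B)
= 7/12 * 3/10 * 3/7
= 7/40 * 3/7 = 3/40

3/40


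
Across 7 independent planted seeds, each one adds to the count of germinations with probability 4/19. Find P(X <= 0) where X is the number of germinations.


P(X<=0) = P(X=0)
= 170859375/893871739
= 170859375/893871739

170859375/893871739


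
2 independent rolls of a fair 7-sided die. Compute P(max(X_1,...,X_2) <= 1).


P(max <= 1) = P(all X_i <= 1) = (P(X_1 <= 1))^2
= (1/7)^2 = 1/49

1/49


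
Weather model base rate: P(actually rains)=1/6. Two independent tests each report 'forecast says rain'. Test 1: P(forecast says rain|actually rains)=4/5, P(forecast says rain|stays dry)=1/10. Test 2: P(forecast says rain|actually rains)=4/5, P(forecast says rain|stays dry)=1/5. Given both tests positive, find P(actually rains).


After test 1: P(+) = 4/5*1/6 + 1/10*5/6 = 13/60
P(B|+) = (2/15)/(13/60) = 8/13
After test 2 (use post1 as new prior): P(+) = 4/5*8/13 + 1/5*5/13 = 37/65
P(B|+,+) = (32/65)/(37/65) = 32/37

32/37


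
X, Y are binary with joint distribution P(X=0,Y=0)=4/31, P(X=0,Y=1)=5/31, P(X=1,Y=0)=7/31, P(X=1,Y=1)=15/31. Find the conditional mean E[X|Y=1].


P(Y=1) = 20/31
E[X|Y=1] = (0*5 + 1*15)/20 = 15/20 = 3/4

3/4


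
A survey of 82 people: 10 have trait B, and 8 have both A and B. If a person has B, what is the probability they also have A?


P(A|B) = P(A∩B)/P(B) = (8/82)/(10/82) = 8/10 = 4/5

4/5


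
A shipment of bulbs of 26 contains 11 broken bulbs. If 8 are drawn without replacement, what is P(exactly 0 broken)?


P(X=0) = C(11,0)*C(15,8) / C(26,8)
= 1*6435 / 1562275
= 6435/1562275 = 9/2185

9/2185


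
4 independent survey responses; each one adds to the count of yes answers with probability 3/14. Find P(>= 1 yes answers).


P(at least one) = 1 - P(none)
P(none) = (1 - 3/14)^4 = (11/14)^4 = 14641/38416
P(at least one) = 1 - 14641/38416 = 23775/38416

23775/38416


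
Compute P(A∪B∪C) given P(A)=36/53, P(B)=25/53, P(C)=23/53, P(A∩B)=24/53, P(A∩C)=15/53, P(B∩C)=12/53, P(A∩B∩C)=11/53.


P(A∪B∪C) = P(A)+P(B)+P(C) - P(AB)-P(AC)-P(BC) + P(ABC)
= 36/53+25/53+23/53 - 24/53-15/53-12/53 + 11/53
= 44/53

44/53


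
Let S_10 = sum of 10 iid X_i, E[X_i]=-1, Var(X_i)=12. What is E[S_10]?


E[S_n] = n*E[X_1] = 10*-1 = -10

-10


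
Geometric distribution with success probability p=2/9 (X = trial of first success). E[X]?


For geometric (trials until first success), E[X] = 1/p = 1/(2/9) = 9/2

9/2


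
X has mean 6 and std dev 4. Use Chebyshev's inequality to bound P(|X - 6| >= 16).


k = 16/4 = 4
Chebyshev: P(|X-mu| >= k*sigma) <= 1/k^2 = 1/4^2 = 1/16

1/16


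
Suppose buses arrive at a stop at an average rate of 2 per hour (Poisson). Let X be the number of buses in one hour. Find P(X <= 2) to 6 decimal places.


P(X<=2) = e^(-2)*2^0/0! + e^(-2)*2^1/1! + e^(-2)*2^2/2!
≈ 0.1353352832 + 0.2706705665 + 0.2706705665
= 0.6766764162
≈ 0.676676

0.676676


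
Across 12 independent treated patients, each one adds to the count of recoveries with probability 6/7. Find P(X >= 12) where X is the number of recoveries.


P(X>=12) = P(X=12)
= 2176782336/13841287201
= 2176782336/13841287201

2176782336/13841287201


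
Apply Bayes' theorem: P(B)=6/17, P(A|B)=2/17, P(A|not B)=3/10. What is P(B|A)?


P(A) = P(A|B)P(B) + P(A|B')P(B') = 2/17*6/17 + 3/10*11/17 = 681/2890
P(B|A) = P(A|B)P(B)/P(A) = (12/289)/(681/2890) = 40/227

40/227


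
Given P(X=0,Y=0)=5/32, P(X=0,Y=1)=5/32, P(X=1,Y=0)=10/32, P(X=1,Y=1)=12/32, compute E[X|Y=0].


P(Y=0) = 15/32
E[X|Y=0] = (0*5 + 1*10)/15 = 10/15 = 2/3

2/3


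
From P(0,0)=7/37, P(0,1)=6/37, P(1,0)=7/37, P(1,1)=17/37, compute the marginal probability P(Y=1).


P(Y=1) = P(0,1)+P(1,1) = 6/37 + 17/37 = 23/37

23/37


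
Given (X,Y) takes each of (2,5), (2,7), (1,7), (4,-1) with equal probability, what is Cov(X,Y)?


E[X]=9/4, E[Y]=9/2, E[XY]=27/4
Cov(X,Y) = E[XY] - E[X]E[Y] = 27/4 - 9/4*9/2 = -27/8

-27/8


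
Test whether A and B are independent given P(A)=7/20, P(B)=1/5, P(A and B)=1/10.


P(A)*P(B) = 7/20*1/5 = 7/100
P(A∩B) = 1/10 != 7/100, so not independent

No, A and B are not independent


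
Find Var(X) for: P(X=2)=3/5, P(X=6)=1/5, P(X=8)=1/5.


E[X] = 4, E[X^2] = 112/5
Var(X) = E[X^2] - (E[X])^2 = 112/5 - (4)^2 = 32/5

32/5


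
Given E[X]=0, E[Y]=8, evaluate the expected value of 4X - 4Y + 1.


E[4X - 4Y + 1] = 4*E[X] - 4*E[Y] + 1
= (4)*(0) + (-4)*(8) + (1)
= 0 - 32 + 1 = -31

-31


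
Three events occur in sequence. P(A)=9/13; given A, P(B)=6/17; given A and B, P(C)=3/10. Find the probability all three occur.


P(A∩B∩C) = P(A) * P(B|A) * P(C|A∩B)
= 9/13 * 6/17 * 3/10
= 54/221 * 3/10 = 81/1105

81/1105


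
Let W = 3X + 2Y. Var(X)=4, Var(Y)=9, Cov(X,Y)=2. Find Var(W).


Var(3X + 2Y) = 3^2*Var(X) + 2^2*Var(Y) + 2*3*2*Cov(X,Y)
= 9*4 + 4*9 + 12*2
= 36 + 36 + 24 = 96

96


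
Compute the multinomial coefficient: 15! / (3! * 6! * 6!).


15! = 1307674368000
Denominator: 3!=6 * 6!=720 * 6!=720
Coefficient = 1307674368000 / 3110400 = 420420

420420


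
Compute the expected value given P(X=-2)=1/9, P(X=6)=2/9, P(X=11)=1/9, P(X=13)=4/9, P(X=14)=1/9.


E[X] = sum(x * P(x))
= -2*1/9 + 6*2/9 + 11*1/9 + 13*4/9 + 14*1/9
= 29/3

29/3


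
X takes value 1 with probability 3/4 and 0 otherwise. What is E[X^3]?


For Bernoulli: X in {0,1}
E[X^3] = 0^3*(1-3/4) + 1^3*3/4 = 3/4

3/4


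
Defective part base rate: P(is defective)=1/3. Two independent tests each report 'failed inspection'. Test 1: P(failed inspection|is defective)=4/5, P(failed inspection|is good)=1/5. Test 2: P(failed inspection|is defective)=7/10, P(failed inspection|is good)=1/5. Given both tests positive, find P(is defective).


After test 1: P(+) = 4/5*1/3 + 1/5*2/3 = 2/5
P(B|+) = (4/15)/(2/5) = 2/3
After test 2 (use post1 as new prior): P(+) = 7/10*2/3 + 1/5*1/3 = 8/15
P(B|+,+) = (7/15)/(8/15) = 7/8

7/8


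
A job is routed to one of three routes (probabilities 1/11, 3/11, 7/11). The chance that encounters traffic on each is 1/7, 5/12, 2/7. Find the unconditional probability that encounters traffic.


P(A) = P(A|B1)P(B1) + P(A|B2)P(B2) + P(A|B3)P(B3)
= 1/7*1/11 + 5/12*3/11 + 2/7*7/11
= 1/77 + 5/44 + 2/11 = 95/308

95/308


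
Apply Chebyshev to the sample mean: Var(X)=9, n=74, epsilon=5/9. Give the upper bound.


Var(Xbar) = Var(X)/n = 9/74
Chebyshev: P(|Xbar-mu| >= 5/9) <= Var(Xbar)/(5/9)^2 = (9/74)/(25/81) = 729/1850

729/1850


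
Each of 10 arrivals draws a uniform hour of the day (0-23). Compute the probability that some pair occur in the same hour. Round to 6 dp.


P(all different) = prod((24-i)/24 for i=0..9) = 0.112250
P(at least one match) = 1 - 0.112250 = 0.887750

0.887750


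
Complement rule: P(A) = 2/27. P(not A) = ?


P(A') = 1 - P(A) = 1 - 2/27 = 25/27

25/27


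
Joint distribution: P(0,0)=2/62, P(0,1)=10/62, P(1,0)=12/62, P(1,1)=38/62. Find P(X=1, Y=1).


Read from table: P(X=1, Y=1) = 38/62 = 19/31

19/31


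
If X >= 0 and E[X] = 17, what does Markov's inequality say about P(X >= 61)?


Markov: P(X >= a) <= E[X]/a
P(X >= 61) <= 17/61

17/61


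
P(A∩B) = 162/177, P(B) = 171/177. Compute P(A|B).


P(A|B) = P(A∩B)/P(B) = (162/177)/(171/177) = 162/171 = 18/19

18/19


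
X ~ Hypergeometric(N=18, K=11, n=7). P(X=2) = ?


P(X=2) = C(11,2)*C(7,5) / C(18,7)
= 55*21 / 31824
= 1155/31824 = 385/10608

385/10608


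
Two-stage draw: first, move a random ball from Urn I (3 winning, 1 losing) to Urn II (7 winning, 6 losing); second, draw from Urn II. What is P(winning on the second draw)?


P(transfer winning) = 3/4; P(transfer losing) = 1/4
If winning transferred: Urn II has 8 winning of 14, so P(winning|winning moved) = 4/7
If losing transferred: Urn II has 7 winning of 14, so P(winning|losing moved) = 1/2
By total probability: P(winning) = 3/4*4/7 + 1/4*1/2 = 31/56

31/56


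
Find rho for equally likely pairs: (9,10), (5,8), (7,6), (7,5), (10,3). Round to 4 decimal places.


Cov(X,Y) = -1.2400, Var(X) = 3.0400, Var(Y) = 5.8400
rho = Cov/(sqrt(VarX)*sqrt(VarY)) = -0.2943

-0.2943


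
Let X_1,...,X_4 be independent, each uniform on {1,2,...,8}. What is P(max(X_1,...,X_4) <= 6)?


P(max <= 6) = P(all X_i <= 6) = (P(X_1 <= 6))^4
= (6/8)^4 = (3/4)^4 = 81/256

81/256


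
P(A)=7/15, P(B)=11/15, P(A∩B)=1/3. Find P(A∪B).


P(A∪B) = P(A) + P(B) - P(A∩B)
= 7/15 + 11/15 - 1/3 = 13/15

13/15


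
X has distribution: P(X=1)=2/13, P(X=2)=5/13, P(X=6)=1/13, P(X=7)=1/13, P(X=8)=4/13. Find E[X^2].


E[X^2] = sum(g(x)*P(x))
= 1*2/13 + 4*5/13 + 36*1/13 + 49*1/13 + 64*4/13
= 363/13

363/13


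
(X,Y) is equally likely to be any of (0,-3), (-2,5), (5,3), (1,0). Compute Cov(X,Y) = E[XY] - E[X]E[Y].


E[X]=1, E[Y]=5/4, E[XY]=5/4
Cov(X,Y) = E[XY] - E[X]E[Y] = 5/4 - 1*5/4 = 0

0


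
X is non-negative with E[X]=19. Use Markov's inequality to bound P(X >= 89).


Markov: P(X >= a) <= E[X]/a
P(X >= 89) <= 19/89

19/89


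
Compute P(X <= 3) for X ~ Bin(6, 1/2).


P(X<=3) = P(X=0) + P(X=1) + P(X=2) + P(X=3)
= 1/64 + 3/32 + 15/64 + 5/16
= 21/32

21/32


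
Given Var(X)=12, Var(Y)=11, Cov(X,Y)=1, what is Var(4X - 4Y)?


Var(4X - 4Y) = 4^2*Var(X) + (-4)^2*Var(Y) + 2*4*(-4)*Cov(X,Y)
= 16*12 + 16*11 - 32*1
= 192 + 176 - 32 = 336

336


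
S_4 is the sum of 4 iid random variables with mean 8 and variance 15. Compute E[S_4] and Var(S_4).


E[S_n] = n*mu = 4*8 = 32
Var(S_n) = n*sigma^2 = 4*15 = 60

E[S_4]=32, Var(S_4)=60


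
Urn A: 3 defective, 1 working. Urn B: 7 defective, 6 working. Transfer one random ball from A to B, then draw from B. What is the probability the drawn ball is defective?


P(transfer defective) = 3/4; P(transfer working) = 1/4
If defective transferred: Urn II has 8 defective of 14, so P(defective|defective moved) = 4/7
If working transferred: Urn II has 7 defective of 14, so P(defective|working moved) = 1/2
By total probability: P(defective) = 3/4*4/7 + 1/4*1/2 = 31/56

31/56


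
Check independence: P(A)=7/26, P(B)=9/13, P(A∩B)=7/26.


P(A)*P(B) = 7/26*9/13 = 63/338
P(A∩B) = 7/26 != 63/338, so not independent

No, A and B are not independent


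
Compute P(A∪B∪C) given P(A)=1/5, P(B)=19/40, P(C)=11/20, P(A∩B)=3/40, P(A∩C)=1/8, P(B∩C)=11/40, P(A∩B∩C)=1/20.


P(A∪B∪C) = P(A)+P(B)+P(C) - P(AB)-P(AC)-P(BC) + P(ABC)
= 1/5+19/40+11/20 - 3/40-1/8-11/40 + 1/20
= 4/5

4/5


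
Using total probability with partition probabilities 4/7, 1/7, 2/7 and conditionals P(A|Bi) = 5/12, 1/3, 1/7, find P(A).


P(A) = P(A|B1)P(B1) + P(A|B2)P(B2) + P(A|B3)P(B3)
= 5/12*4/7 + 1/3*1/7 + 1/7*2/7
= 5/21 + 1/21 + 2/49 = 16/49

16/49


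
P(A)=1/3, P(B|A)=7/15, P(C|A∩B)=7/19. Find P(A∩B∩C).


P(A∩B∩C) = P(A) * P(B|A) * P(C|A∩B)
= 1/3 * 7/15 * 7/19
= 7/45 * 7/19 = 49/855

49/855


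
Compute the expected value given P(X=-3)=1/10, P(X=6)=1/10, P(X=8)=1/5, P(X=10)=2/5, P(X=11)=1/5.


E[X] = sum(x * P(x))
= -3*1/10 + 6*1/10 + 8*1/5 + 10*2/5 + 11*1/5
= 81/10

81/10


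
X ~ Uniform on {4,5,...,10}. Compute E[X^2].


E[X^2] = (1/7) * sum(x^2 for x=4..10)
= 371/7 = 53

53


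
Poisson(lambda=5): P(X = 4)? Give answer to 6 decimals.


P(X=4) = e^(-5) * 5^4 / 4!
≈ 0.006737946999 * 625 / 24
≈ 0.175467

0.175467


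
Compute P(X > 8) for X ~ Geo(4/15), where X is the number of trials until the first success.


P(X > 8) = P(first 8 trials all fail) = (1-p)^8 = (11/15)^8 = 214358881/2562890625

214358881/2562890625


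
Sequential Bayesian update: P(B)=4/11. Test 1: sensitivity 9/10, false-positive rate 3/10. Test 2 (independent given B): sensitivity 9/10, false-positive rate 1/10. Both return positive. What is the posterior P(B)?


After test 1: P(+) = 9/10*4/11 + 3/10*7/11 = 57/110
P(B|+) = (18/55)/(57/110) = 12/19
After test 2 (use post1 as new prior): P(+) = 9/10*12/19 + 1/10*7/19 = 23/38
P(B|+,+) = (54/95)/(23/38) = 108/115

108/115


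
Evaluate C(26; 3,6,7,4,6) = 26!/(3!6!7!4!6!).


26! = 403291461126605635584000000
Denominator: 3!=6 * 6!=720 * 7!=5040 * 4!=24 * 6!=720
Coefficient = 403291461126605635584000000 / 376233984000 = 1071916621776000

1071916621776000


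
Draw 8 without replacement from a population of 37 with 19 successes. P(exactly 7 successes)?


P(X=7) = C(19,7)*C(18,1) / C(37,8)
= 50388*18 / 38608020
= 906984/38608020 = 1482/63085

1482/63085


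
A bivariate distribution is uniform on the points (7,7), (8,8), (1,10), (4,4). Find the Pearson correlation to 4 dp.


Cov(X,Y) = -1.5000, Var(X) = 7.5000, Var(Y) = 4.6875
rho = Cov/(sqrt(VarX)*sqrt(VarY)) = -0.2530

-0.2530


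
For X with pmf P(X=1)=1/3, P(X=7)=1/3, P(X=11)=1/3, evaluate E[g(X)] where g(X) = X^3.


E[X^3] = sum(g(x)*P(x))
= 1*1/3 + 343*1/3 + 1331*1/3
= 1675/3

1675/3


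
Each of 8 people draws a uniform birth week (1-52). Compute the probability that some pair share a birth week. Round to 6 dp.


P(all different) = prod((52-i)/52 for i=0..7) = 0.567574
P(at least one match) = 1 - 0.567574 = 0.432426

0.432426


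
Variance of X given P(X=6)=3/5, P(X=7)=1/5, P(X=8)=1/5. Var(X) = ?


E[X] = 33/5, E[X^2] = 221/5
Var(X) = E[X^2] - (E[X])^2 = 221/5 - (33/5)^2 = 16/25

16/25


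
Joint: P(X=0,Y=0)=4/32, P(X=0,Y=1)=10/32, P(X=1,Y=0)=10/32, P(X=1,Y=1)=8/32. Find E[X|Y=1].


P(Y=1) = 18/32
E[X|Y=1] = (0*10 + 1*8)/18 = 8/18 = 4/9

4/9


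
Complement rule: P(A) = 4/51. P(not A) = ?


P(A') = 1 - P(A) = 1 - 4/51 = 47/51

47/51


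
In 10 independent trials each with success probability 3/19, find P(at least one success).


P(at least one) = 1 - P(none)
P(none) = (1 - 3/19)^10 = (16/19)^10 = 1099511627776/6131066257801
P(at least one) = 1 - 1099511627776/6131066257801 = 5031554630025/6131066257801

5031554630025/6131066257801


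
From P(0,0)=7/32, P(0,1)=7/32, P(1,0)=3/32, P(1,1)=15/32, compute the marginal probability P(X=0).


P(X=0) = P(0,0)+P(0,1) = 7/32 + 7/32 = 14/32 = 7/16

7/16


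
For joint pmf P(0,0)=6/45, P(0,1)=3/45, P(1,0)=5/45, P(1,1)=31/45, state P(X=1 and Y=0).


Read from table: P(X=1, Y=0) = 5/45 = 1/9

1/9


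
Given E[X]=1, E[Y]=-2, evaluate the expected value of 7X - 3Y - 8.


E[7X - 3Y - 8] = 7*E[X] - 3*E[Y] - 8
= (7)*(1) + (-3)*(-2) + (-8)
= 7 + 6 - 8 = 5

5


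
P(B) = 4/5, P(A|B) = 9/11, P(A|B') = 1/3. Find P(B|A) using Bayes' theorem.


P(A) = P(A|B)P(B) + P(A|B')P(B') = 9/11*4/5 + 1/3*1/5 = 119/165
P(B|A) = P(A|B)P(B)/P(A) = (36/55)/(119/165) = 108/119

108/119


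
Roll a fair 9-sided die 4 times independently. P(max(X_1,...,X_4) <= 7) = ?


P(max <= 7) = P(all X_i <= 7) = (P(X_1 <= 7))^4
= (7/9)^4 = 2401/6561

2401/6561


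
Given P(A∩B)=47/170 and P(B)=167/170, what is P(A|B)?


P(A|B) = P(A∩B)/P(B) = (47/170)/(167/170) = 47/167

47/167


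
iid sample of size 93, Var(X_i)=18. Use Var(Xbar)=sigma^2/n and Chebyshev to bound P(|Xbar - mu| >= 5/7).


Var(Xbar) = Var(X)/n = 18/93
Chebyshev: P(|Xbar-mu| >= 5/7) <= Var(Xbar)/(5/7)^2 = (6/31)/(25/49) = 294/775

294/775


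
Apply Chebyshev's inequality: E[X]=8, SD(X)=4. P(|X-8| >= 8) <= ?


k = 8/4 = 2
Chebyshev: P(|X-mu| >= k*sigma) <= 1/k^2 = 1/2^2 = 1/4

1/4


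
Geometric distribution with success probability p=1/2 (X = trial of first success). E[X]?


For geometric (trials until first success), E[X] = 1/p = 1/(1/2) = 2

2


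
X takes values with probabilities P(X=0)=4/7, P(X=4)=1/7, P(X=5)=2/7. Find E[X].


E[X] = sum(x * P(x))
= 0*4/7 + 4*1/7 + 5*2/7
= 2

2


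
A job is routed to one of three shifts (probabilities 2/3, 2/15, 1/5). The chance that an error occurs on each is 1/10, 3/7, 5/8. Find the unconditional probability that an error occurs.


P(A) = P(A|B1)P(B1) + P(A|B2)P(B2) + P(A|B3)P(B3)
= 1/10*2/3 + 3/7*2/15 + 5/8*1/5
= 1/15 + 2/35 + 1/8 = 209/840

209/840


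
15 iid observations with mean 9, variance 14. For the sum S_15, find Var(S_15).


By independence, Var(S_n) = n*Var(X_1) = 15*14 = 210

210


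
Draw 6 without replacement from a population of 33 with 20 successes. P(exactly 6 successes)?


P(X=6) = C(20,6)*C(13,0) / C(33,6)
= 38760*1 / 1107568
= 38760/1107568 = 4845/138446

4845/138446


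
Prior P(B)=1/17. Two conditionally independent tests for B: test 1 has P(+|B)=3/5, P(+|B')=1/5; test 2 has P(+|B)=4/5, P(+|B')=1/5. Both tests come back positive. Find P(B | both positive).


After test 1: P(+) = 3/5*1/17 + 1/5*16/17 = 19/85
P(B|+) = (3/85)/(19/85) = 3/19
After test 2 (use post1 as new prior): P(+) = 4/5*3/19 + 1/5*16/19 = 28/95
P(B|+,+) = (12/95)/(28/95) = 3/7

3/7


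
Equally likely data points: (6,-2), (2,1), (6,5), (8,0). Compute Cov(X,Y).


E[X]=11/2, E[Y]=1, E[XY]=5
Cov(X,Y) = E[XY] - E[X]E[Y] = 5 - 11/2*1 = -1/2

-1/2


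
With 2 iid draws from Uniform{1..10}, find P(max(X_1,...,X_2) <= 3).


P(max <= 3) = P(all X_i <= 3) = (P(X_1 <= 3))^2
= (3/10)^2 = 9/100

9/100


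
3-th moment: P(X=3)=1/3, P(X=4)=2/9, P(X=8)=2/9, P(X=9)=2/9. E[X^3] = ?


E[X^3] = sum(x^3 * P(x))
= 27*1/3 + 64*2/9 + 512*2/9 + 729*2/9
= 299

299


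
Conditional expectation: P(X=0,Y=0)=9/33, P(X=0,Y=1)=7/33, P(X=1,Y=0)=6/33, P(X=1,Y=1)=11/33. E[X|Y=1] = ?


P(Y=1) = 18/33
E[X|Y=1] = (0*7 + 1*11)/18 = 11/18

11/18


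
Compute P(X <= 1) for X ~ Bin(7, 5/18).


P(X<=1) = P(X=0) + P(X=1)
= 62748517/612220032 + 168938315/612220032
= 4826809/12754584

4826809/12754584


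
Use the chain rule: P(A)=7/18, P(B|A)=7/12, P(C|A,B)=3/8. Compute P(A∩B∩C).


P(A∩B∩C) = P(A) * P(B|A) * P(C|A∩B)
= 7/18 * 7/12 * 3/8
= 49/216 * 3/8 = 49/576

49/576


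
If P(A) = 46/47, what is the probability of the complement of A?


P(A') = 1 - P(A) = 1 - 46/47 = 1/47

1/47


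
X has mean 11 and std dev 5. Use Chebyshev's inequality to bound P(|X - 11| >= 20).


k = 20/5 = 4
Chebyshev: P(|X-mu| >= k*sigma) <= 1/k^2 = 1/4^2 = 1/16

1/16


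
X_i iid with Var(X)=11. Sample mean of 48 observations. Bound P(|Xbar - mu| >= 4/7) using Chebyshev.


Var(Xbar) = Var(X)/n = 11/48
Chebyshev: P(|Xbar-mu| >= 4/7) <= Var(Xbar)/(4/7)^2 = (11/48)/(16/49) = 539/768

539/768


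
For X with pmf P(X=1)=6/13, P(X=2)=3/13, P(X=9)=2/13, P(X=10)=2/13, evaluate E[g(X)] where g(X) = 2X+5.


E[2X+5] = sum(g(x)*P(x))
= 7*6/13 + 9*3/13 + 23*2/13 + 25*2/13
= 165/13

165/13


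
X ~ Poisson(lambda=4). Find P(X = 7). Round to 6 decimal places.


P(X=7) = e^(-4) * 4^7 / 7!
≈ 0.01831563889 * 16384 / 5040
≈ 0.059540

0.059540


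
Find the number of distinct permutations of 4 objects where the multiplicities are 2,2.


4! = 24
Denominator: 2!=2 * 2!=2
Coefficient = 24 / 4 = 6

6


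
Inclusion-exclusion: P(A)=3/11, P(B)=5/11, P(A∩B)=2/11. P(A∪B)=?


P(A∪B) = P(A) + P(B) - P(A∩B)
= 3/11 + 5/11 - 2/11 = 6/11

6/11


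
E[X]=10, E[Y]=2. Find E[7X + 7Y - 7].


E[7X + 7Y - 7] = 7*E[X] + 7*E[Y] - 7
= (7)*(10) + (7)*(2) + (-7)
= 70 + 14 - 7 = 77

77


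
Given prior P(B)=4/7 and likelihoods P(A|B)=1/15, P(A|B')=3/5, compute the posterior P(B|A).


P(A) = P(A|B)P(B) + P(A|B')P(B') = 1/15*4/7 + 3/5*3/7 = 31/105
P(B|A) = P(A|B)P(B)/P(A) = (4/105)/(31/105) = 4/31

4/31


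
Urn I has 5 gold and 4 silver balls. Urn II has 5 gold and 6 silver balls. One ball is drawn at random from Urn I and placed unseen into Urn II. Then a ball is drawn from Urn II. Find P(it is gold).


P(transfer gold) = 5/9; P(transfer silver) = 4/9
If gold transferred: Urn II has 6 gold of 12, so P(gold|gold moved) = 1/2
If silver transferred: Urn II has 5 gold of 12, so P(gold|silver moved) = 5/12
By total probability: P(gold) = 5/9*1/2 + 4/9*5/12 = 25/54

25/54


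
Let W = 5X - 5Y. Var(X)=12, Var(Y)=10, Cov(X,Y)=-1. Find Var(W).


Var(5X - 5Y) = 5^2*Var(X) + (-5)^2*Var(Y) + 2*5*(-5)*Cov(X,Y)
= 25*12 + 25*10 - 50*(-1)
= 300 + 250 + 50 = 600

600


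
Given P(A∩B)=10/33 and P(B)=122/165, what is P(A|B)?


P(A|B) = P(A∩B)/P(B) = (50/165)/(122/165) = 50/122 = 25/61

25/61


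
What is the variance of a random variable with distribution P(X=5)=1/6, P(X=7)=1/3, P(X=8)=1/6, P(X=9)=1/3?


E[X] = 15/2, E[X^2] = 349/6
Var(X) = E[X^2] - (E[X])^2 = 349/6 - (15/2)^2 = 23/12

23/12


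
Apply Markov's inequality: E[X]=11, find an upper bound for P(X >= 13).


Markov: P(X >= a) <= E[X]/a
P(X >= 13) <= 11/13

11/13


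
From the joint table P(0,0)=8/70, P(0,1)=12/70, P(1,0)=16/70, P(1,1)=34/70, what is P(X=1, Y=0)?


Read from table: P(X=1, Y=0) = 16/70 = 8/35

8/35


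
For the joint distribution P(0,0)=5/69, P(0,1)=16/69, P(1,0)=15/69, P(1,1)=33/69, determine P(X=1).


P(X=1) = P(1,0)+P(1,1) = 15/69 + 33/69 = 48/69 = 16/23

16/23


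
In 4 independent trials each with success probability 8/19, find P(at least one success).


P(at least one) = 1 - P(none)
P(none) = (1 - 8/19)^4 = (11/19)^4 = 14641/130321
P(at least one) = 1 - 14641/130321 = 115680/130321

115680/130321


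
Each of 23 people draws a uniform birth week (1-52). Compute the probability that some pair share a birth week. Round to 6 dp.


P(all different) = prod((52-i)/52 for i=0..22) = 0.003105
P(at least one match) = 1 - 0.003105 = 0.996895

0.996895


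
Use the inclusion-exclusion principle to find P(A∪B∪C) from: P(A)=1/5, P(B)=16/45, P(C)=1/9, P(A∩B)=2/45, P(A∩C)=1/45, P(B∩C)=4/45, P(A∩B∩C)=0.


P(A∪B∪C) = P(A)+P(B)+P(C) - P(AB)-P(AC)-P(BC) + P(ABC)
= 1/5+16/45+1/9 - 2/45-1/45-4/45 + 0
= 23/45

23/45


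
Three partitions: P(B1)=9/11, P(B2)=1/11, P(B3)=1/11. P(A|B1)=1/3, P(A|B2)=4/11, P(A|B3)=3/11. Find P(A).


P(A) = P(A|B1)P(B1) + P(A|B2)P(B2) + P(A|B3)P(B3)
= 1/3*9/11 + 4/11*1/11 + 3/11*1/11
= 3/11 + 4/121 + 3/121 = 40/121

40/121


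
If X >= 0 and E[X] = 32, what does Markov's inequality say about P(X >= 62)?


Markov: P(X >= a) <= E[X]/a
P(X >= 62) <= 32/62 = 16/31

16/31


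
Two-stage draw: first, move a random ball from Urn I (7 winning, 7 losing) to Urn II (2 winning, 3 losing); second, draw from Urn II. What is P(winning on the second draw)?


P(transfer winning) = 7/14 = 1/2; P(transfer losing) = 1/2
If winning transferred: Urn II has 3 winning of 6, so P(winning|winning moved) = 1/2
If losing transferred: Urn II has 2 winning of 6, so P(winning|losing moved) = 1/3
By total probability: P(winning) = 1/2*1/2 + 1/2*1/3 = 5/12

5/12


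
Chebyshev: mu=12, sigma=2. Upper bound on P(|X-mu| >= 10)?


k = 10/2 = 5
Chebyshev: P(|X-mu| >= k*sigma) <= 1/k^2 = 1/5^2 = 1/25

1/25


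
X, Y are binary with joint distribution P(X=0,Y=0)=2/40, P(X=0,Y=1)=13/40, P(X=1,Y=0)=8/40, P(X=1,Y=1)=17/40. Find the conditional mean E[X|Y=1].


P(Y=1) = 30/40
E[X|Y=1] = (0*13 + 1*17)/30 = 17/30

17/30


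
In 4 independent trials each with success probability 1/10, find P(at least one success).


P(at least one) = 1 - P(none)
P(none) = (1 - 1/10)^4 = (9/10)^4 = 6561/10000
P(at least one) = 1 - 6561/10000 = 3439/10000

3439/10000


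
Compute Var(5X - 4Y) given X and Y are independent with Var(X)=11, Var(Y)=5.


Independence => Cov(X,Y)=0
Var(5X - 4Y) = 5^2*Var(X) + (-4)^2*Var(Y)
= 25*11 + 16*5 = 355

355


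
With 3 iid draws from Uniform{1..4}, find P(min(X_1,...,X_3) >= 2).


P(min >= 2) = P(all X_i >= 2) = (P(X_1 >= 2))^3
= (3/4)^3 = 27/64

27/64


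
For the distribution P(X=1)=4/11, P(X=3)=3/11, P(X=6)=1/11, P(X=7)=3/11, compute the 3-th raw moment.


E[X^3] = sum(x^3 * P(x))
= 1*4/11 + 27*3/11 + 216*1/11 + 343*3/11
= 1330/11

1330/11


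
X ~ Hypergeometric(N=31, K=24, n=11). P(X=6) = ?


P(X=6) = C(24,6)*C(7,5) / C(31,11)
= 134596*21 / 84672315
= 2826516/84672315 = 5852/175305

5852/175305


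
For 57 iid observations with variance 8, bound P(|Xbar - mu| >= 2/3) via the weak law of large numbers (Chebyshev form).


Var(Xbar) = Var(X)/n = 8/57
Chebyshev: P(|Xbar-mu| >= 2/3) <= Var(Xbar)/(2/3)^2 = (8/57)/(4/9) = 6/19

6/19


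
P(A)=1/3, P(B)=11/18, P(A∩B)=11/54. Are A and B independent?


P(A)*P(B) = 1/3*11/18 = 11/54
P(A∩B) = 11/54, which equals P(A)P(B), so independent

Yes, A and B are independent


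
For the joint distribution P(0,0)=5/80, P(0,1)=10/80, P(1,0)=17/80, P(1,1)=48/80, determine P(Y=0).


P(Y=0) = P(0,0)+P(1,0) = 5/80 + 17/80 = 22/80 = 11/40

11/40


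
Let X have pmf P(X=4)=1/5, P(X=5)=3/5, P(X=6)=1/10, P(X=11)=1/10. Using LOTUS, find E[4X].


E[4X] = sum(g(x)*P(x))
= 16*1/5 + 20*3/5 + 24*1/10 + 44*1/10
= 22

22


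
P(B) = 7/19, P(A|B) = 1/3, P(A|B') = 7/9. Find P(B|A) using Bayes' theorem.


P(A) = P(A|B)P(B) + P(A|B')P(B') = 1/3*7/19 + 7/9*12/19 = 35/57
P(B|A) = P(A|B)P(B)/P(A) = (7/57)/(35/57) = 1/5

1/5


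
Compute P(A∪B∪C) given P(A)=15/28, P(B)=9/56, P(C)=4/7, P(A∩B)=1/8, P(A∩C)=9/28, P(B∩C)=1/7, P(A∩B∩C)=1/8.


P(A∪B∪C) = P(A)+P(B)+P(C) - P(AB)-P(AC)-P(BC) + P(ABC)
= 15/28+9/56+4/7 - 1/8-9/28-1/7 + 1/8
= 45/56

45/56


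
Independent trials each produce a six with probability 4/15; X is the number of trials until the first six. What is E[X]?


For geometric (trials until first success), E[X] = 1/p = 1/(4/15) = 15/4

15/4


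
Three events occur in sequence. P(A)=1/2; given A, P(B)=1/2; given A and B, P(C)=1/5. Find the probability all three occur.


P(A∩B∩C) = P(A) * P(B|A) * P(C|A∩B)
= 1/2 * 1/2 * 1/5
= 1/4 * 1/5 = 1/20

1/20


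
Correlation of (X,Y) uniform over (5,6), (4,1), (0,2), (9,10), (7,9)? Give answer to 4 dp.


Cov(X,Y) = 9.4000, Var(X) = 9.2000, Var(Y) = 13.0400
rho = Cov/(sqrt(VarX)*sqrt(VarY)) = 0.8582

0.8582


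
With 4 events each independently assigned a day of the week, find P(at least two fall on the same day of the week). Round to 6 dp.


P(all different) = prod((7-i)/7 for i=0..3) = 0.349854
P(at least one match) = 1 - 0.349854 = 0.650146

0.650146


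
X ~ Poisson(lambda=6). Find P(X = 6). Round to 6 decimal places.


P(X=6) = e^(-6) * 6^6 / 6!
≈ 0.002478752177 * 46656 / 720
≈ 0.160623

0.160623


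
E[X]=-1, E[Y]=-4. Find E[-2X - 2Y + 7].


E[-2X - 2Y + 7] = -2*E[X] - 2*E[Y] + 7
= (-2)*(-1) + (-2)*(-4) + (7)
= 2 + 8 + 7 = 17

17


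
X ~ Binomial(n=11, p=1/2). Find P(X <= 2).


P(X<=2) = P(X=0) + P(X=1) + P(X=2)
= 1/2048 + 11/2048 + 55/2048
= 67/2048

67/2048


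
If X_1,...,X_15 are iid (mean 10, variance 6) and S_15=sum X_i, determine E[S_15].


E[S_n] = n*E[X_1] = 15*10 = 150

150


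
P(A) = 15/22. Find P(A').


P(A') = 1 - P(A) = 1 - 15/22 = 7/22

7/22


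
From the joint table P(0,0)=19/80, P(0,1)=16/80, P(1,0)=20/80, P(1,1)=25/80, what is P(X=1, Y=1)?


Read from table: P(X=1, Y=1) = 25/80 = 5/16

5/16


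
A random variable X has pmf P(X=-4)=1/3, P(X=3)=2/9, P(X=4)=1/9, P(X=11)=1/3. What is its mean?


E[X] = sum(x * P(x))
= -4*1/3 + 3*2/9 + 4*1/9 + 11*1/3
= 31/9

31/9


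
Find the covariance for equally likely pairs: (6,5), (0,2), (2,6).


E[X]=8/3, E[Y]=13/3, E[XY]=14
Cov(X,Y) = E[XY] - E[X]E[Y] = 14 - 8/3*13/3 = 22/9

22/9


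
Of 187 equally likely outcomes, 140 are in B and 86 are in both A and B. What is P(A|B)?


P(A|B) = P(A∩B)/P(B) = (86/187)/(140/187) = 86/140 = 43/70

43/70


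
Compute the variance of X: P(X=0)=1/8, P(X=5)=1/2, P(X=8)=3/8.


E[X] = 11/2, E[X^2] = 73/2
Var(X) = E[X^2] - (E[X])^2 = 73/2 - (11/2)^2 = 25/4

25/4


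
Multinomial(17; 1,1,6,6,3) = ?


17! = 355687428096000
Denominator: 1!=1 * 1!=1 * 6!=720 * 6!=720 * 3!=6
Coefficient = 355687428096000 / 3110400 = 114354240

114354240


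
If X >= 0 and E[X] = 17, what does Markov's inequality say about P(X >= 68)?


Markov: P(X >= a) <= E[X]/a
P(X >= 68) <= 17/68 = 1/4

1/4


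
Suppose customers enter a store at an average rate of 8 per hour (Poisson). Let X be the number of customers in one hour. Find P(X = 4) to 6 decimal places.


P(X=4) = e^(-8) * 8^4 / 4!
≈ 0.0003354626279 * 4096 / 24
≈ 0.057252

0.057252


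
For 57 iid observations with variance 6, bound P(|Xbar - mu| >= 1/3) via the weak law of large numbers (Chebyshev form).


Var(Xbar) = Var(X)/n = 6/57
Chebyshev: P(|Xbar-mu| >= 1/3) <= Var(Xbar)/(1/3)^2 = (2/19)/(1/9) = 18/19

18/19


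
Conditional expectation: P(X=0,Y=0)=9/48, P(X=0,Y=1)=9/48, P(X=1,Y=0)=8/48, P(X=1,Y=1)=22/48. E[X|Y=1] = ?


P(Y=1) = 31/48
E[X|Y=1] = (0*9 + 1*22)/31 = 22/31

22/31


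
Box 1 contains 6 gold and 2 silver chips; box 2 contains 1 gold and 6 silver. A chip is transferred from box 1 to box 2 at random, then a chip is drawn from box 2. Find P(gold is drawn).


P(transfer gold) = 6/8 = 3/4; P(transfer silver) = 1/4
If gold transferred: Urn II has 2 gold of 8, so P(gold|gold moved) = 1/4
If silver transferred: Urn II has 1 gold of 8, so P(gold|silver moved) = 1/8
By total probability: P(gold) = 3/4*1/4 + 1/4*1/8 = 7/32

7/32


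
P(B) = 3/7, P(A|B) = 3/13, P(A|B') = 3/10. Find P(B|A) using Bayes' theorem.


P(A) = P(A|B)P(B) + P(A|B')P(B') = 3/13*3/7 + 3/10*4/7 = 123/455
P(B|A) = P(A|B)P(B)/P(A) = (9/91)/(123/455) = 15/41

15/41


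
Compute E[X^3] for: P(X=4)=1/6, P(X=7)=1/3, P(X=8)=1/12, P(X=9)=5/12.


E[X^3] = sum(x^3 * P(x))
= 64*1/6 + 343*1/3 + 512*1/12 + 729*5/12
= 5657/12

5657/12


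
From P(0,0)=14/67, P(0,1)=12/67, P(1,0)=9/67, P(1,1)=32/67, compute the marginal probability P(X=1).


P(X=1) = P(1,0)+P(1,1) = 9/67 + 32/67 = 41/67

41/67


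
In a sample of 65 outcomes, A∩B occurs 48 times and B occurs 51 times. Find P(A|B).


P(A|B) = P(A∩B)/P(B) = (48/65)/(51/65) = 48/51 = 16/17

16/17


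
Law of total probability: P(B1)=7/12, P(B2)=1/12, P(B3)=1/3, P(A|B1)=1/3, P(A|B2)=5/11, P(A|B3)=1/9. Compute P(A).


P(A) = P(A|B1)P(B1) + P(A|B2)P(B2) + P(A|B3)P(B3)
= 1/3*7/12 + 5/11*1/12 + 1/9*1/3
= 7/36 + 5/132 + 1/27 = 80/297

80/297


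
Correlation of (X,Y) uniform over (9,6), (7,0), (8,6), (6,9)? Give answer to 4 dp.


Cov(X,Y) = -0.3750, Var(X) = 1.2500, Var(Y) = 10.6875
rho = Cov/(sqrt(VarX)*sqrt(VarY)) = -0.1026

-0.1026


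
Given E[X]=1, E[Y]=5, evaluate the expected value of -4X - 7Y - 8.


E[-4X - 7Y - 8] = -4*E[X] - 7*E[Y] - 8
= (-4)*(1) + (-7)*(5) + (-8)
= -4 - 35 - 8 = -47

-47


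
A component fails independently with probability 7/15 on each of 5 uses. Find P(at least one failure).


P(at least one) = 1 - P(none)
P(none) = (1 - 7/15)^5 = (8/15)^5 = 32768/759375
P(at least one) = 1 - 32768/759375 = 726607/759375

726607/759375


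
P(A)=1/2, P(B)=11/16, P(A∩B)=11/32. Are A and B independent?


P(A)*P(B) = 1/2*11/16 = 11/32
P(A∩B) = 11/32, which equals P(A)P(B), so independent

Yes, A and B are independent


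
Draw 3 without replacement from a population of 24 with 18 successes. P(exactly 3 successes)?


P(X=3) = C(18,3)*C(6,0) / C(24,3)
= 816*1 / 2024
= 816/2024 = 102/253

102/253


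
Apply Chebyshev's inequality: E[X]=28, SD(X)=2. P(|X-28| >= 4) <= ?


k = 4/2 = 2
Chebyshev: P(|X-mu| >= k*sigma) <= 1/k^2 = 1/2^2 = 1/4

1/4


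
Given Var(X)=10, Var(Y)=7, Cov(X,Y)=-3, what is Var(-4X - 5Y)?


Var(-4X - 5Y) = (-4)^2*Var(X) + (-5)^2*Var(Y) + 2*(-4)*(-5)*Cov(X,Y)
= 16*10 + 25*7 + 40*(-3)
= 160 + 175 - 120 = 215

215


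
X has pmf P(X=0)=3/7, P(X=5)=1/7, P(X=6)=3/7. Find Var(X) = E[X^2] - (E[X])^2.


E[X] = 23/7, E[X^2] = 19
Var(X) = E[X^2] - (E[X])^2 = 19 - (23/7)^2 = 402/49

402/49


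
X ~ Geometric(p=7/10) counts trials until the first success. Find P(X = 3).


P(X=3) = (1-p)^2 * p = (3/10)^2 * 7/10
= 9/100 * 7/10 = 63/1000

63/1000


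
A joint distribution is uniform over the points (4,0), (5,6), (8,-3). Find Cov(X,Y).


E[X]=17/3, E[Y]=1, E[XY]=2
Cov(X,Y) = E[XY] - E[X]E[Y] = 2 - 17/3*1 = -11/3

-11/3


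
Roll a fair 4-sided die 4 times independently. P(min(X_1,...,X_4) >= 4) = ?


P(min >= 4) = P(all X_i >= 4) = (P(X_1 >= 4))^4
= (1/4)^4 = 1/256

1/256


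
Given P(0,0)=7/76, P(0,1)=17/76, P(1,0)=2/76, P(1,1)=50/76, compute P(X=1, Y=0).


Read from table: P(X=1, Y=0) = 2/76 = 1/38

1/38


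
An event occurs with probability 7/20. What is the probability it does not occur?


P(A') = 1 - P(A) = 1 - 7/20 = 13/20

13/20


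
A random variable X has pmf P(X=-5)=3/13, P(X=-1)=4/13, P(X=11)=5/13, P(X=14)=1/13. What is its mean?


E[X] = sum(x * P(x))
= -5*3/13 - 1*4/13 + 11*5/13 + 14*1/13
= 50/13

50/13


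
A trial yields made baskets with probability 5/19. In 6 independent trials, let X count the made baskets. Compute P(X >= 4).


P(X>=4) = P(X=4) + P(X=5) + P(X=6)
= 1837500/47045881 + 262500/47045881 + 15625/47045881
= 2115625/47045881

2115625/47045881


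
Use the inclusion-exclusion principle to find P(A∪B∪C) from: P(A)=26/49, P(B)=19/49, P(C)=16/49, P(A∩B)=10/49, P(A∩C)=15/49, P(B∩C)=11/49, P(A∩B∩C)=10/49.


P(A∪B∪C) = P(A)+P(B)+P(C) - P(AB)-P(AC)-P(BC) + P(ABC)
= 26/49+19/49+16/49 - 10/49-15/49-11/49 + 10/49
= 5/7

5/7


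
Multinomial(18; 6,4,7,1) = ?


18! = 6402373705728000
Denominator: 6!=720 * 4!=24 * 7!=5040 * 1!=1
Coefficient = 6402373705728000 / 87091200 = 73513440

73513440


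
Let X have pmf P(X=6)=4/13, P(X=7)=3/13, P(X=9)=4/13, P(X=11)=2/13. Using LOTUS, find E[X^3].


E[X^3] = sum(g(x)*P(x))
= 216*4/13 + 343*3/13 + 729*4/13 + 1331*2/13
= 7471/13

7471/13


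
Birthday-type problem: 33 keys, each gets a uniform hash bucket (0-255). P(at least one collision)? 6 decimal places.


P(all different) = prod((256-i)/256 for i=0..32) = 0.115813
P(at least one match) = 1 - 0.115813 = 0.884187

0.884187


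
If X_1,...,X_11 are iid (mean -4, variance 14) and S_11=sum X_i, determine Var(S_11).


By independence, Var(S_n) = n*Var(X_1) = 11*14 = 154

154
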